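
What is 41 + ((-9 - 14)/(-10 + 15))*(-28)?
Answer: 849/5 ≈ 169.80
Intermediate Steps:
41 + ((-9 - 14)/(-10 + 15))*(-28) = 41 - 23/5*(-28) = 41 + 644/5 = 849/5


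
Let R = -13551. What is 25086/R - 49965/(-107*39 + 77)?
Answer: 191441153/18501632 ≈ 10.347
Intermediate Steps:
25086/R - 49965/(-107*39 + 77) = 25086/(-13551) - 49965/(-107*39 + 77) = 25086*(-1/13551) - 49965/(-4173 + 77) = -8362/4517 - 49965/(-4096) = -8362/4517 - 49965*(-1/4096) = -8362/4517 + 49965/4096 = 191441153/18501632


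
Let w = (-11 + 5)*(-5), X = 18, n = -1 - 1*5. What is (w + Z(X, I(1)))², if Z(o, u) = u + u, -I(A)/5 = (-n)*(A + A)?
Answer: 8100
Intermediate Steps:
n = -6 (n = -1 - 5 = -6)
w = 30 (w = -6*(-5) = 30)
I(A) = -60*A (I(A) = -5*(-1*(-6))*(A + A) = -30*2*A = -60*A)
Z(o, u) = 2*u
(w + Z(X, I(1)))² = (30 + 2*(-60*1))² = (30 + 2*(-60))² = (30 - 120)² = (-90)² = 8100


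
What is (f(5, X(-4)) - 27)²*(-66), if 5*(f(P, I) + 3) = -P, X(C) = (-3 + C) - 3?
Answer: -63426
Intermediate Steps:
X(C) = -6 + C
f(P, I) = -3 - P/5 (f(P, I) = -3 + (-P)/5 = -3 - P/5)
(f(5, X(-4)) - 27)²*(-66) = ((-3 - ⅕*5) - 27)²*(-66) = ((-3 - 1) - 27)²*(-66) = (-4 - 27)²*(-66) = (-31)²*(-66) = 961*(-66) = -63426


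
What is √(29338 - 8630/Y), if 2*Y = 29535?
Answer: √1023660145398/5907 ≈ 171.28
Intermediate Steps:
Y = 29535/2 (Y = (½)*29535 = 29535/2 ≈ 14768.)
√(29338 - 8630/Y) = √(29338 - 8630/29535/2) = √(29338 - 8630*2/29535) = √(29338 - 3452/5907) = √(173296114/5907) = √1023660145398/5907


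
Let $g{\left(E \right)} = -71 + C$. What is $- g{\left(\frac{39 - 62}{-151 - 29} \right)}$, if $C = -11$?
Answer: $82$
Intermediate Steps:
$g{\left(E \right)} = -82$ ($g{\left(E \right)} = -71 - 11 = -82$)
$- g{\left(\frac{39 - 62}{-151 - 29} \right)} = \left(-1\right) \left(-82\right) = 82$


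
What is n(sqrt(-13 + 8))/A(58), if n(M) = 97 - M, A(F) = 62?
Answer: 97/62 - I*sqrt(5)/62 ≈ 1.5645 - 0.036066*I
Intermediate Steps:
n(sqrt(-13 + 8))/A(58) = (97 - sqrt(-13 + 8))/62 = (97 - sqrt(-5))*(1/62) = (97 - I*sqrt(5))*(1/62) = 97/62 - I*sqrt(5)/62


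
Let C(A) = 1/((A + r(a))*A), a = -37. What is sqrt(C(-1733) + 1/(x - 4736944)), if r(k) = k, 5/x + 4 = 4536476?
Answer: sqrt(499231312192969904549535330678690)/65915615886400561830 ≈ 0.00033897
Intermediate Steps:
x = 5/4536472 (x = 5/(-4 + 4536476) = 5/4536472 ≈ 1.1022e-6)
C(A) = 1/(A*(-37 + A)) (C(A) = 1/((A - 37)*A) = 1/((-37 + A)*A) = 1/(A*(-37 + A)))
sqrt(C(-1733) + 1/(x - 4736944)) = sqrt(1/((-1733)*(-37 - 1733)) + 1/(5/4536472 - 4736944)) = sqrt(-1/1733/(-1770) + 1/(-21489013821563/4536472)) = sqrt(-1/1733*(-1/1770) - 4536472/21489013821563) = sqrt(1/3067410 - 4536472/21489013821563) = sqrt(7573794244043/65915615886400561830) = sqrt(499231312192969904549535330678690)/65915615886400561830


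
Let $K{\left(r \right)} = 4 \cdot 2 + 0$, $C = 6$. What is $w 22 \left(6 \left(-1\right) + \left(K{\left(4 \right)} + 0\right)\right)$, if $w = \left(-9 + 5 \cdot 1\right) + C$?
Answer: $88$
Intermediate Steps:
$K{\left(r \right)} = 8$ ($K{\left(r \right)} = 8 + 0 = 8$)
$w = 2$ ($w = \left(-9 + 5 \cdot 1\right) + 6 = \left(-9 + 5\right) + 6 = -4 + 6 = 2$)
$w 22 \left(6 \left(-1\right) + \left(K{\left(4 \right)} + 0\right)\right) = 2 \cdot 22 \left(6 \left(-1\right) + \left(8 + 0\right)\right) = 44 \left(-6 + 8\right) = 44 \cdot 2 = 88$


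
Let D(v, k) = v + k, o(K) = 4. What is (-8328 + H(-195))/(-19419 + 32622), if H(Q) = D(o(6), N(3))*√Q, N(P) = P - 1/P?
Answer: -2776/4401 + 20*I*√195/39609 ≈ -0.63077 + 0.007051*I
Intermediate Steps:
N(P) = P - 1/P
D(v, k) = k + v
H(Q) = 20*√Q/3 (H(Q) = ((3 - 1/3) + 4)*√Q = ((3 - 1*⅓) + 4)*√Q = ((3 - ⅓) + 4)*√Q = (8/3 + 4)*√Q = 20*√Q/3)
(-8328 + H(-195))/(-19419 + 32622) = (-8328 + 20*√(-195)/3)/(-19419 + 32622) = (-8328 + 20*(I*√195)/3)/13203 = (-8328 + 20*I*√195/3)*(1/13203) = -2776/4401 + 20*I*√195/39609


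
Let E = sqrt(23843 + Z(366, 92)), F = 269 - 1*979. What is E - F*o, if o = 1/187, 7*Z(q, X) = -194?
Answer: 710/187 + 3*sqrt(129661)/7 ≈ 158.12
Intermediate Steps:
Z(q, X) = -194/7 (Z(q, X) = (1/7)*(-194) = -194/7)
F = -710 (F = 269 - 979 = -710)
o = 1/187 ≈ 0.0053476
E = 3*sqrt(129661)/7 (E = sqrt(23843 - 194/7) = sqrt(166707/7) = 3*sqrt(129661)/7 ≈ 154.32)
E - F*o = 3*sqrt(129661)/7 - (-710)/187 = 3*sqrt(129661)/7 - 1*(-710/187) = 3*sqrt(129661)/7 + 710/187 = 710/187 + 3*sqrt(129661)/7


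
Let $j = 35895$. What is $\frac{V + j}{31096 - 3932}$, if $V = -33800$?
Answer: $\frac{2095}{27164} \approx 0.077124$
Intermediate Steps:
$\frac{V + j}{31096 - 3932} = \frac{-33800 + 35895}{31096 - 3932} = \frac{2095}{27164}$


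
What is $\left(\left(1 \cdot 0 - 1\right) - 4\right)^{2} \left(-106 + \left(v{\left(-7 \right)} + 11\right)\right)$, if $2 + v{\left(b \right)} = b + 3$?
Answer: $-2525$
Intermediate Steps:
$v{\left(b \right)} = 1 + b$ ($v{\left(b \right)} = -2 + \left(b + 3\right) = -2 + \left(3 + b\right) = 1 + b$)
$\left(\left(1 \cdot 0 - 1\right) - 4\right)^{2} \left(-106 + \left(v{\left(-7 \right)} + 11\right)\right) = \left(\left(1 \cdot 0 - 1\right) - 4\right)^{2} \left(-106 + \left(\left(1 - 7\right) + 11\right)\right) = \left(\left(0 - 1\right) - 4\right)^{2} \left(-106 + \left(-6 + 11\right)\right) = \left(-1 - 4\right)^{2} \left(-106 + 5\right) = \left(-5\right)^{2} \left(-101\right) = 25 \left(-101\right) = -2525$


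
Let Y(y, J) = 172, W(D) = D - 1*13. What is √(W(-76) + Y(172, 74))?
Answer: √83 ≈ 9.1104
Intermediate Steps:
W(D) = -13 + D (W(D) = D - 13 = -13 + D)
√(W(-76) + Y(172, 74)) = √((-13 - 76) + 172) = √(-89 + 172) = √83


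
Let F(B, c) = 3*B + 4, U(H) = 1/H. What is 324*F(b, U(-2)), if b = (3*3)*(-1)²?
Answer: 10044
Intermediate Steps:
b = 9 (b = 9*1 = 9)
F(B, c) = 4 + 3*B
324*F(b, U(-2)) = 324*(4 + 3*9) = 324*(4 + 27) = 324*31 = 10044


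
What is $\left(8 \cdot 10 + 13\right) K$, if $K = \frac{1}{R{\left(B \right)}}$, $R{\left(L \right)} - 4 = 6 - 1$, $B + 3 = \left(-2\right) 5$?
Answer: $\frac{31}{3} \approx 10.333$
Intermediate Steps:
$B = -13$ ($B = -3 - 10 = -13$)
$R{\left(L \right)} = 9$ ($R{\left(L \right)} = 4 + \left(6 - 1\right) = 4 + 5 = 9$)
$K = \frac{1}{9} \approx 0.11111$
$\left(8 \cdot 10 + 13\right) K = \left(8 \cdot 10 + 13\right) \frac{1}{9} = \left(80 + 13\right) \frac{1}{9} = 93 \cdot \frac{1}{9} = \frac{31}{3}$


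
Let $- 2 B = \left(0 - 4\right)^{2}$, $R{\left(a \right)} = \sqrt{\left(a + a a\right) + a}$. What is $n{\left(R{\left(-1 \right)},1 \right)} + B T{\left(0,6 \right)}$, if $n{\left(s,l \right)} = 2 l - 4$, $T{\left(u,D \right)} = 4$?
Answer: $-34$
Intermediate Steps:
$R{\left(a \right)} = \sqrt{a^{2} + 2 a}$ ($R{\left(a \right)} = \sqrt{\left(a + a^{2}\right) + a} = \sqrt{a^{2} + 2 a}$)
$B = -8$ ($B = - \frac{\left(0 - 4\right)^{2}}{2} = - \frac{\left(-4\right)^{2}}{2} = \left(- \frac{1}{2}\right) 16 = -8$)
$n{\left(s,l \right)} = -4 + 2 l$
$n{\left(R{\left(-1 \right)},1 \right)} + B T{\left(0,6 \right)} = \left(-4 + 2 \cdot 1\right) - 32 = \left(-4 + 2\right) - 32 = -2 - 32 = -34$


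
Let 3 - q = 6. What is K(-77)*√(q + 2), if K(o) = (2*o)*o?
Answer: 11858*I ≈ 11858.0*I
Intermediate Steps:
q = -3 (q = 3 - 1*6 = 3 - 6 = -3)
K(o) = 2*o²
K(-77)*√(q + 2) = (2*(-77)²)*√(-3 + 2) = (2*5929)*√(-1) = 11858*I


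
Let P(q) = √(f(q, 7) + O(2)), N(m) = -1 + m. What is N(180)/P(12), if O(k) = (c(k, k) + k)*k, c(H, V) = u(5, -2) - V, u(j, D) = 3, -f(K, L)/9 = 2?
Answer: -179*I*√3/6 ≈ -51.673*I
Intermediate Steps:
f(K, L) = -18 (f(K, L) = -9*2 = -18)
c(H, V) = 3 - V
O(k) = 3*k (O(k) = ((3 - k) + k)*k = 3*k)
P(q) = 2*I*√3 (P(q) = √(-18 + 3*2) = √(-18 + 6) = √(-12) = 2*I*√3)
N(180)/P(12) = (-1 + 180)/((2*I*√3)) = 179*(-I*√3/6) = -179*I*√3/6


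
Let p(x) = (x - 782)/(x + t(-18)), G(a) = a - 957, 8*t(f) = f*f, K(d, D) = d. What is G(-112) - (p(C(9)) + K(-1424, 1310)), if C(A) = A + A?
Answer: 43063/117 ≈ 368.06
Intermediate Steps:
C(A) = 2*A
t(f) = f²/8 (t(f) = (f*f)/8 = f²/8)
G(a) = -957 + a
p(x) = (-782 + x)/(81/2 + x) (p(x) = (x - 782)/(x + (⅛)*(-18)²) = (-782 + x)/(x + (⅛)*324) = (-782 + x)/(x + 81/2) = (-782 + x)/(81/2 + x))
G(-112) - (p(C(9)) + K(-1424, 1310)) = (-957 - 112) - (2*(-782 + 2*9)/(81 + 2*(2*9)) - 1424) = -1069 - (2*(-782 + 18)/(81 + 2*18) - 1424) = -1069 - (2*(-764)/(81 + 36) - 1424) = -1069 - (2*(-764)/117 - 1424) = -1069 - (2*(1/117)*(-764) - 1424) = -1069 - (-1528/117 - 1424) = -1069 - 1*(-168136/117) = -1069 + 168136/117 = 43063/117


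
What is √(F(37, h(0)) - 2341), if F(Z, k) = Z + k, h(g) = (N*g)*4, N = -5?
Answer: 48*I ≈ 48.0*I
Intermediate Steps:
h(g) = -20*g (h(g) = -5*g*4 = -20*g)
√(F(37, h(0)) - 2341) = √((37 - 20*0) - 2341) = √((37 + 0) - 2341) = √(37 - 2341) = √(-2304) = 48*I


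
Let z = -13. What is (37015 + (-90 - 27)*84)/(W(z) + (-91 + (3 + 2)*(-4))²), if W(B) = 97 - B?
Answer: 877/401 ≈ 2.1870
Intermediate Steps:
(37015 + (-90 - 27)*84)/(W(z) + (-91 + (3 + 2)*(-4))²) = (37015 + (-90 - 27)*84)/((97 - 1*(-13)) + (-91 + (3 + 2)*(-4))²) = (37015 - 117*84)/((97 + 13) + (-91 + 5*(-4))²) = (37015 - 9828)/(110 + (-91 - 20)²) = 27187/(110 + (-111)²) = 27187/(110 + 12321) = 27187/12431 = 27187*(1/12431) = 877/401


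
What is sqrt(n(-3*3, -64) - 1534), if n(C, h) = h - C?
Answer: I*sqrt(1589) ≈ 39.862*I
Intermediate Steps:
sqrt(n(-3*3, -64) - 1534) = sqrt((-64 - (-3)*3) - 1534) = sqrt((-64 - 1*(-9)) - 1534) = sqrt((-64 + 9) - 1534) = sqrt(-55 - 1534) = sqrt(-1589) = I*sqrt(1589)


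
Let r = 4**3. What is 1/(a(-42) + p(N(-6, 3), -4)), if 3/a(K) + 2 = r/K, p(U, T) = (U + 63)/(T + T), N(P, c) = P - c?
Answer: -148/1125 ≈ -0.13156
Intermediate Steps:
p(U, T) = (63 + U)/(2*T) (p(U, T) = (63 + U)/((2*T)) = (63 + U)*(1/(2*T)) = (63 + U)/(2*T))
r = 64
a(K) = 3/(-2 + 64/K)
1/(a(-42) + p(N(-6, 3), -4)) = 1/(-3*(-42)/(-64 + 2*(-42)) + (1/2)*(63 + (-6 - 1*3))/(-4)) = 1/(-3*(-42)/(-64 - 84) + (1/2)*(-1/4)*(63 + (-6 - 3))) = 1/(-3*(-42)/(-148) + (1/2)*(-1/4)*(63 - 9)) = 1/(-3*(-42)*(-1/148) + (1/2)*(-1/4)*54) = 1/(-63/74 - 27/4) = 1/(-1125/148) = -148/1125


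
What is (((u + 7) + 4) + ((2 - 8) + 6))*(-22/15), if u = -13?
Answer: 44/15 ≈ 2.9333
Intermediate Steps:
(((u + 7) + 4) + ((2 - 8) + 6))*(-22/15) = (((-13 + 7) + 4) + ((2 - 8) + 6))*(-22/15) = ((-6 + 4) + (-6 + 6))*(-22*1/15) = (-2 + 0)*(-22/15) = -2*(-22/15) = 44/15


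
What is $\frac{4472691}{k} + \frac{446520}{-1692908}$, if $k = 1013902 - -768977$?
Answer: $\frac{80663848147}{35931549073} \approx 2.2449$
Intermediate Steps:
$k = 1782879$ ($k = 1013902 + 768977 = 1782879$)
$\frac{4472691}{k} + \frac{446520}{-1692908} = \frac{4472691}{1782879} + \frac{446520}{-1692908} = 4472691 \cdot \frac{1}{1782879} + 446520 \left(- \frac{1}{1692908}\right) = \frac{1490897}{594293} - \frac{111630}{423227} = \frac{80663848147}{35931549073}$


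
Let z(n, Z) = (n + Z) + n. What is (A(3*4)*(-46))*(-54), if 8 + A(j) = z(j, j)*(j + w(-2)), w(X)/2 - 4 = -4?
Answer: 1053216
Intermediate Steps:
w(X) = 0 (w(X) = 8 + 2*(-4) = 8 - 8 = 0)
z(n, Z) = Z + 2*n (z(n, Z) = (Z + n) + n = Z + 2*n)
A(j) = -8 + 3*j² (A(j) = -8 + (j + 2*j)*(j + 0) = -8 + (3*j)*j = -8 + 3*j²)
(A(3*4)*(-46))*(-54) = ((-8 + 3*(3*4)²)*(-46))*(-54) = ((-8 + 3*12²)*(-46))*(-54) = ((-8 + 3*144)*(-46))*(-54) = ((-8 + 432)*(-46))*(-54) = (424*(-46))*(-54) = -19504*(-54) = 1053216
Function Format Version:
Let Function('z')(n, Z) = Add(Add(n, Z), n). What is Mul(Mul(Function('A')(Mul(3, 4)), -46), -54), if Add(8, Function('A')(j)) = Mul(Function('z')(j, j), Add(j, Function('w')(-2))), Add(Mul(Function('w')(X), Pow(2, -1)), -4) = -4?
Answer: 1053216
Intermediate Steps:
Function('w')(X) = 0 (Function('w')(X) = Add(8, Mul(2, -4)) = Add(8, -8) = 0)
Function('z')(n, Z) = Add(Z, Mul(2, n)) (Function('z')(n, Z) = Add(Add(Z, n), n) = Add(Z, Mul(2, n)))
Function('A')(j) = Add(-8, Mul(3, Pow(j, 2))) (Function('A')(j) = Add(-8, Mul(Add(j, Mul(2, j)), Add(j, 0))) = Add(-8, Mul(Mul(3, j), j)) = Add(-8, Mul(3, Pow(j, 2))))
Mul(Mul(Function('A')(Mul(3, 4)), -46), -54) = Mul(Mul(Add(-8, Mul(3, Pow(Mul(3, 4), 2))), -46), -54) = Mul(Mul(Add(-8, Mul(3, Pow(12, 2))), -46), -54) = Mul(Mul(Add(-8, Mul(3, 144)), -46), -54) = Mul(Mul(Add(-8, 432), -46), -54) = Mul(Mul(424, -46), -54) = Mul(-19504, -54) = 1053216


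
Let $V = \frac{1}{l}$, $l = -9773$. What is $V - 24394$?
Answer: $- \frac{238402563}{9773} \approx -24394.0$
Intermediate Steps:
$V = - \frac{1}{9773}$ ($V = \frac{1}{-9773} = - \frac{1}{9773} \approx -0.00010232$)
$V - 24394 = - \frac{1}{9773} - 24394 = - \frac{238402563}{9773}$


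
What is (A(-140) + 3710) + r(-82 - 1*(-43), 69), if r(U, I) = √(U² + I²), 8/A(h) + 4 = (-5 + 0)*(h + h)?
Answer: 1294792/349 + 3*√698 ≈ 3789.3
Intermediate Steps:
A(h) = 8/(-4 - 10*h) (A(h) = 8/(-4 + (-5 + 0)*(h + h)) = 8/(-4 - 10*h))
r(U, I) = √(I² + U²)
(A(-140) + 3710) + r(-82 - 1*(-43), 69) = (-4/(2 + 5*(-140)) + 3710) + √(69² + (-82 - 1*(-43))²) = (-4/(2 - 700) + 3710) + √(4761 + (-82 + 43)²) = (-4/(-698) + 3710) + √(4761 + (-39)²) = (-4*(-1/698) + 3710) + √(4761 + 1521) = (2/349 + 3710) + √6282 = 1294792/349 + 3*√698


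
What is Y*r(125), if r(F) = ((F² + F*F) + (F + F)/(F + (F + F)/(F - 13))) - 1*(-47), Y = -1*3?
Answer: -1784041/19 ≈ -93897.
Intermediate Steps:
Y = -3
r(F) = 47 + 2*F² + 2*F/(F + 2*F/(-13 + F)) (r(F) = ((F² + F²) + (2*F)/(F + (2*F)/(-13 + F))) + 47 = (2*F² + (2*F)/(F + 2*F/(-13 + F))) + 47 = (2*F² + 2*F/(F + 2*F/(-13 + F))) + 47 = 47 + 2*F² + 2*F/(F + 2*F/(-13 + F)))
Y*r(125) = -3*(-543 - 22*125² + 2*125³ + 49*125)/(-11 + 125) = -3*(-543 - 22*15625 + 2*1953125 + 6125)/114 = -(-543 - 343750 + 3906250 + 6125)/38 = -3568082/38 = -3*1784041/57 = -1784041/19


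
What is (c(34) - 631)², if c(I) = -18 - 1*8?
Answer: 431649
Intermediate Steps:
c(I) = -26 (c(I) = -18 - 8 = -26)
(c(34) - 631)² = (-26 - 631)² = (-657)² = 431649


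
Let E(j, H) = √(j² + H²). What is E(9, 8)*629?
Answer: 629*√145 ≈ 7574.2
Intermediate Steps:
E(j, H) = √(H² + j²)
E(9, 8)*629 = √(8² + 9²)*629 = √(64 + 81)*629 = √145*629 = 629*√145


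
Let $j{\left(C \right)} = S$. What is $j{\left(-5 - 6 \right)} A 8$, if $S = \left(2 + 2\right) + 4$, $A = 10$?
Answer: $640$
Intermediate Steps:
$S = 8$ ($S = 4 + 4 = 8$)
$j{\left(C \right)} = 8$
$j{\left(-5 - 6 \right)} A 8 = 8 \cdot 10 \cdot 8 = 80 \cdot 8 = 640$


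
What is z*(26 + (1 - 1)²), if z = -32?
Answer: -832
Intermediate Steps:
z*(26 + (1 - 1)²) = -32*(26 + (1 - 1)²) = -32*(26 + 0²) = -32*(26 + 0) = -32*26 = -832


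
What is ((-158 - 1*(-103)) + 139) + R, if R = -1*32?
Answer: 52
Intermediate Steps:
R = -32
((-158 - 1*(-103)) + 139) + R = ((-158 - 1*(-103)) + 139) - 32 = ((-158 + 103) + 139) - 32 = (-55 + 139) - 32 = 84 - 32 = 52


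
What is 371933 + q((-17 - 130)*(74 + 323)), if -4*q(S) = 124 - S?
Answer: 1429249/4 ≈ 3.5731e+5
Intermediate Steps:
q(S) = -31 + S/4 (q(S) = -(124 - S)/4 = -31 + S/4)
371933 + q((-17 - 130)*(74 + 323)) = 371933 + (-31 + ((-17 - 130)*(74 + 323))/4) = 371933 + (-31 + (-147*397)/4) = 371933 + (-31 + (¼)*(-58359)) = 371933 + (-31 - 58359/4) = 371933 - 58483/4 = 1429249/4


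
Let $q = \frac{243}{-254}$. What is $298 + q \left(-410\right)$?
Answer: $\frac{87661}{127} \approx 690.24$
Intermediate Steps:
$q = - \frac{243}{254}$ ($q = 243 \left(- \frac{1}{254}\right) = - \frac{243}{254} \approx -0.95669$)
$298 + q \left(-410\right) = 298 - - \frac{49815}{127} = 298 + \frac{49815}{127} = \frac{87661}{127}$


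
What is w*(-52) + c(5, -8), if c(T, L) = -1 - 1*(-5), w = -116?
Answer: 6036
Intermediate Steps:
c(T, L) = 4 (c(T, L) = -1 + 5 = 4)
w*(-52) + c(5, -8) = -116*(-52) + 4 = 6032 + 4 = 6036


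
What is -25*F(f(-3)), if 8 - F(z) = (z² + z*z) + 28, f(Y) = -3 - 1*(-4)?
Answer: 550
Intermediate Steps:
f(Y) = 1 (f(Y) = -3 + 4 = 1)
F(z) = -20 - 2*z² (F(z) = 8 - ((z² + z*z) + 28) = 8 - ((z² + z²) + 28) = 8 - (2*z² + 28) = 8 - (28 + 2*z²) = 8 + (-28 - 2*z²) = -20 - 2*z²)
-25*F(f(-3)) = -25*(-20 - 2*1²) = -25*(-20 - 2*1) = -25*(-20 - 2) = -25*(-22) = 550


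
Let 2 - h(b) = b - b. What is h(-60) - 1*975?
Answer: -973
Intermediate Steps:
h(b) = 2 (h(b) = 2 - (b - b) = 2 - 1*0 = 2 + 0 = 2)
h(-60) - 1*975 = 2 - 1*975 = 2 - 975 = -973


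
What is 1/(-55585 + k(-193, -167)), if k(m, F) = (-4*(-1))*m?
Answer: -1/56357 ≈ -1.7744e-5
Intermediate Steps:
k(m, F) = 4*m
1/(-55585 + k(-193, -167)) = 1/(-55585 + 4*(-193)) = 1/(-55585 - 772) = 1/(-56357) = -1/56357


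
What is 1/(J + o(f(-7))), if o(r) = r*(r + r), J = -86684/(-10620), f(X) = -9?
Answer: 2655/451781 ≈ 0.0058767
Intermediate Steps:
J = 21671/2655 (J = -86684*(-1/10620) = 21671/2655 ≈ 8.1623)
o(r) = 2*r² (o(r) = r*(2*r) = 2*r²)
1/(J + o(f(-7))) = 1/(21671/2655 + 2*(-9)²) = 1/(21671/2655 + 2*81) = 1/(21671/2655 + 162) = 1/(451781/2655) = 2655/451781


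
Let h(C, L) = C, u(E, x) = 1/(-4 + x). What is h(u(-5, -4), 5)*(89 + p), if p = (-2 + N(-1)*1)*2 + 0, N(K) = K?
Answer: -83/8 ≈ -10.375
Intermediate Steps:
p = -6 (p = (-2 - 1*1)*2 + 0 = (-2 - 1)*2 + 0 = -3*2 + 0 = -6 + 0 = -6)
h(u(-5, -4), 5)*(89 + p) = (89 - 6)/(-4 - 4) = 83/(-8) = -1/8*83 = -83/8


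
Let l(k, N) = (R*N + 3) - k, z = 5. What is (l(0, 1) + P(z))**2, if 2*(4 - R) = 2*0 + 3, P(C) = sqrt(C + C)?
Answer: 161/4 + 11*sqrt(10) ≈ 75.035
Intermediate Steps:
P(C) = sqrt(2)*sqrt(C) (P(C) = sqrt(2*C) = sqrt(2)*sqrt(C))
R = 5/2 (R = 4 - (2*0 + 3)/2 = 4 - (0 + 3)/2 = 4 - 1/2*3 = 4 - 3/2 = 5/2 ≈ 2.5000)
l(k, N) = 3 - k + 5*N/2 (l(k, N) = (5*N/2 + 3) - k = (3 + 5*N/2) - k = 3 - k + 5*N/2)
(l(0, 1) + P(z))**2 = ((3 - 1*0 + (5/2)*1) + sqrt(2)*sqrt(5))**2 = ((3 + 0 + 5/2) + sqrt(10))**2 = (11/2 + sqrt(10))**2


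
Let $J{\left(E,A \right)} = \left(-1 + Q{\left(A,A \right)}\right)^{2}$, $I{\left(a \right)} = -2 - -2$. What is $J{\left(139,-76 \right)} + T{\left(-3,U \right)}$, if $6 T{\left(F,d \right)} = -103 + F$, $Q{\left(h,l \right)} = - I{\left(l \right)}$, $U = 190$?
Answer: $- \frac{50}{3} \approx -16.667$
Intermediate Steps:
$I{\left(a \right)} = 0$ ($I{\left(a \right)} = -2 + 2 = 0$)
$Q{\left(h,l \right)} = 0$ ($Q{\left(h,l \right)} = \left(-1\right) 0 = 0$)
$T{\left(F,d \right)} = - \frac{103}{6} + \frac{F}{6}$ ($T{\left(F,d \right)} = \frac{-103 + F}{6} = - \frac{103}{6} + \frac{F}{6}$)
$J{\left(E,A \right)} = 1$ ($J{\left(E,A \right)} = \left(-1 + 0\right)^{2} = \left(-1\right)^{2} = 1$)
$J{\left(139,-76 \right)} + T{\left(-3,U \right)} = 1 + \left(- \frac{103}{6} + \frac{1}{6} \left(-3\right)\right) = 1 - \frac{53}{3} = - \frac{50}{3}$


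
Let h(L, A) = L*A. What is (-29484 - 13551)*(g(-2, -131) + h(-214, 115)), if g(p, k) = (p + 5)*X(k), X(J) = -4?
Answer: 1059607770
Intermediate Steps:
g(p, k) = -20 - 4*p (g(p, k) = (p + 5)*(-4) = (5 + p)*(-4) = -20 - 4*p)
h(L, A) = A*L
(-29484 - 13551)*(g(-2, -131) + h(-214, 115)) = (-29484 - 13551)*((-20 - 4*(-2)) + 115*(-214)) = -43035*((-20 + 8) - 24610) = -43035*(-12 - 24610) = -43035*(-24622) = 1059607770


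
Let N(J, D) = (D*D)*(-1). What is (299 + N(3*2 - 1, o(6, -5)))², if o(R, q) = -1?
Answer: 88804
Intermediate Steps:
N(J, D) = -D² (N(J, D) = D²*(-1) = -D²)
(299 + N(3*2 - 1, o(6, -5)))² = (299 - 1*(-1)²)² = (299 - 1*1)² = (299 - 1)² = 298² = 88804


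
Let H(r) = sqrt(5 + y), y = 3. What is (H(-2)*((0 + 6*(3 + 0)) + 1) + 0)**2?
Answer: 2888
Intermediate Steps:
H(r) = 2*sqrt(2) (H(r) = sqrt(5 + 3) = sqrt(8) = 2*sqrt(2))
(H(-2)*((0 + 6*(3 + 0)) + 1) + 0)**2 = ((2*sqrt(2))*((0 + 6*(3 + 0)) + 1) + 0)**2 = ((2*sqrt(2))*((0 + 6*3) + 1) + 0)**2 = ((2*sqrt(2))*((0 + 18) + 1) + 0)**2 = ((2*sqrt(2))*(18 + 1) + 0)**2 = ((2*sqrt(2))*19 + 0)**2 = (38*sqrt(2) + 0)**2 = (38*sqrt(2))**2 = 2888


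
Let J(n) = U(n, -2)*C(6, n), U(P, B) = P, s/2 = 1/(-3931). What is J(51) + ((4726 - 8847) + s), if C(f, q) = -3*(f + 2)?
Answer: -21011197/3931 ≈ -5345.0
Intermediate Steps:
s = -2/3931 (s = 2/(-3931) = 2*(-1/3931) = -2/3931 ≈ -0.00050878)
C(f, q) = -6 - 3*f (C(f, q) = -3*(2 + f) = -6 - 3*f)
J(n) = -24*n (J(n) = n*(-6 - 3*6) = n*(-6 - 18) = n*(-24) = -24*n)
J(51) + ((4726 - 8847) + s) = -24*51 + ((4726 - 8847) - 2/3931) = -1224 + (-4121 - 2/3931) = -1224 - 16199653/3931 = -21011197/3931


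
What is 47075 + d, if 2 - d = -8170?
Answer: 55247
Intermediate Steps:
d = 8172 (d = 2 - 1*(-8170) = 2 + 8170 = 8172)
47075 + d = 47075 + 8172 = 55247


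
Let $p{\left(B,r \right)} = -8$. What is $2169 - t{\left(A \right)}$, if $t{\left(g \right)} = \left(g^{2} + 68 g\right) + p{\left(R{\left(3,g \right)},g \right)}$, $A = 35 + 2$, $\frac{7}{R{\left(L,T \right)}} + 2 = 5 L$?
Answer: $-1708$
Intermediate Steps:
$R{\left(L,T \right)} = \frac{7}{-2 + 5 L}$
$A = 37$
$t{\left(g \right)} = -8 + g^{2} + 68 g$ ($t{\left(g \right)} = \left(g^{2} + 68 g\right) - 8 = -8 + g^{2} + 68 g$)
$2169 - t{\left(A \right)} = 2169 - \left(-8 + 37^{2} + 68 \cdot 37\right) = 2169 - \left(-8 + 1369 + 2516\right) = 2169 - 3877 = -1708$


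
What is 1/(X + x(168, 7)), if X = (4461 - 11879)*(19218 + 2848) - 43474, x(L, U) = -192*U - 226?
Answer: -1/163730632 ≈ -6.1076e-9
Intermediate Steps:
x(L, U) = -226 - 192*U
X = -163729062 (X = -7418*22066 - 43474 = -163685588 - 43474 = -163729062)
1/(X + x(168, 7)) = 1/(-163729062 + (-226 - 192*7)) = 1/(-163729062 + (-226 - 1344)) = 1/(-163729062 - 1570) = 1/(-163730632) = -1/163730632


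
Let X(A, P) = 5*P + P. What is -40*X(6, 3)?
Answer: -720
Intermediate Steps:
X(A, P) = 6*P
-40*X(6, 3) = -240*3 = -40*18 = -720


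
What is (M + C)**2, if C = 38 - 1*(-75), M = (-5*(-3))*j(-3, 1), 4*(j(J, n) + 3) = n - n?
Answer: 4624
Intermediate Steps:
j(J, n) = -3 (j(J, n) = -3 + (n - n)/4 = -3 + (1/4)*0 = -3 + 0 = -3)
M = -45 (M = -5*(-3)*(-3) = 15*(-3) = -45)
C = 113 (C = 38 + 75 = 113)
(M + C)**2 = (-45 + 113)**2 = 68**2 = 4624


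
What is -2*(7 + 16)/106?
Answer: -23/53 ≈ -0.43396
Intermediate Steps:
-2*(7 + 16)/106 = -2*23*(1/106) = -46*1/106 = -23/53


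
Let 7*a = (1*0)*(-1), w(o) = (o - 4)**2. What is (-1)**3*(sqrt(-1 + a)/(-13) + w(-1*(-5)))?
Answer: -1 + I/13 ≈ -1.0 + 0.076923*I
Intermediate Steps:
w(o) = (-4 + o)**2
a = 0 (a = ((1*0)*(-1))/7 = (0*(-1))/7 = (1/7)*0 = 0)
(-1)**3*(sqrt(-1 + a)/(-13) + w(-1*(-5))) = (-1)**3*(sqrt(-1 + 0)/(-13) + (-4 - 1*(-5))**2) = -(sqrt(-1)*(-1/13) + (-4 + 5)**2) = -(I*(-1/13) + 1**2) = -(-I/13 + 1) = -(1 - I/13) = -1 + I/13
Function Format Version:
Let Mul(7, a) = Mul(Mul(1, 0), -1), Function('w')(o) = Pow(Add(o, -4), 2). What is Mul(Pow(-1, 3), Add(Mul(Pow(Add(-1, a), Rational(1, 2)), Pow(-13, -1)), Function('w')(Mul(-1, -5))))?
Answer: Add(-1, Mul(Rational(1, 13), I)) ≈ Add(-1.0000, Mul(0.076923, I))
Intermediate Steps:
Function('w')(o) = Pow(Add(-4, o), 2)
a = 0 (a = Mul(Rational(1, 7), Mul(Mul(1, 0), -1)) = Mul(Rational(1, 7), Mul(0, -1)) = Mul(Rational(1, 7), 0) = 0)
Mul(Pow(-1, 3), Add(Mul(Pow(Add(-1, a), Rational(1, 2)), Pow(-13, -1)), Function('w')(Mul(-1, -5)))) = Mul(Pow(-1, 3), Add(Mul(Pow(Add(-1, 0), Rational(1, 2)), Pow(-13, -1)), Pow(Add(-4, Mul(-1, -5)), 2))) = Mul(-1, Add(Mul(Pow(-1, Rational(1, 2)), Rational(-1, 13)), Pow(Add(-4, 5), 2))) = Mul(-1, Add(Mul(I, Rational(-1, 13)), Pow(1, 2))) = Mul(-1, Add(Mul(Rational(-1, 13), I), 1)) = Mul(-1, Add(1, Mul(Rational(-1, 13), I))) = Add(-1, Mul(Rational(1, 13), I))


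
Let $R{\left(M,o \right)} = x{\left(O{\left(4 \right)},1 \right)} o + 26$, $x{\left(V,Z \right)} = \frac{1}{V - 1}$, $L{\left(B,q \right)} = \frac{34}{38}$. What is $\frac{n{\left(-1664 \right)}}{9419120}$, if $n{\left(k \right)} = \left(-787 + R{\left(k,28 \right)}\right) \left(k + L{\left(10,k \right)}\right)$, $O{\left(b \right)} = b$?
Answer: $\frac{4750383}{35792656} \approx 0.13272$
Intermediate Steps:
$L{\left(B,q \right)} = \frac{17}{19}$ ($L{\left(B,q \right)} = 34 \cdot \frac{1}{38} = \frac{17}{19}$)
$x{\left(V,Z \right)} = \frac{1}{-1 + V}$
$R{\left(M,o \right)} = 26 + \frac{o}{3}$ ($R{\left(M,o \right)} = \frac{o}{-1 + 4} + 26 = \frac{o}{3} + 26 = 26 + \frac{o}{3}$)
$n{\left(k \right)} = - \frac{38335}{57} - \frac{2255 k}{3}$ ($n{\left(k \right)} = \left(-787 + \left(26 + \frac{1}{3} \cdot 28\right)\right) \left(k + \frac{17}{19}\right) = \left(-787 + \left(26 + \frac{28}{3}\right)\right) \left(\frac{17}{19} + k\right) = \left(-787 + \frac{106}{3}\right) \left(\frac{17}{19} + k\right) = - \frac{2255 \left(\frac{17}{19} + k\right)}{3} = - \frac{38335}{57} - \frac{2255 k}{3}$)
$\frac{n{\left(-1664 \right)}}{9419120} = \frac{- \frac{38335}{57} - - \frac{3752320}{3}}{9419120} = \left(- \frac{38335}{57} + \frac{3752320}{3}\right) \frac{1}{9419120} = \frac{23751915}{19} \cdot \frac{1}{9419120} = \frac{4750383}{35792656}$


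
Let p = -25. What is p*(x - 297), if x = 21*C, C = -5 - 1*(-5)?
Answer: 7425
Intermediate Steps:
C = 0 (C = -5 + 5 = 0)
x = 0 (x = 21*0 = 0)
p*(x - 297) = -25*(0 - 297) = -25*(-297) = 7425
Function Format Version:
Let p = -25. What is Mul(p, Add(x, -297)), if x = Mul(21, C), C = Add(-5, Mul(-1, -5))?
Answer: 7425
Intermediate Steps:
C = 0 (C = Add(-5, 5) = 0)
x = 0 (x = Mul(21, 0) = 0)
Mul(p, Add(x, -297)) = Mul(-25, Add(0, -297)) = Mul(-25, -297) = 7425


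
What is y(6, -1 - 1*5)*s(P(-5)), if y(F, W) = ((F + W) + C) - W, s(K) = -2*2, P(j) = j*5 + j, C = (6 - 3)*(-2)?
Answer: 0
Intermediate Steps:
C = -6 (C = 3*(-2) = -6)
P(j) = 6*j (P(j) = 5*j + j = 6*j)
s(K) = -4
y(F, W) = -6 + F (y(F, W) = ((F + W) - 6) - W = (-6 + F + W) - W = -6 + F)
y(6, -1 - 1*5)*s(P(-5)) = (-6 + 6)*(-4) = 0*(-4) = 0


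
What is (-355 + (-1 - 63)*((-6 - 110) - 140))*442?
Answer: 7084818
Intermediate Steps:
(-355 + (-1 - 63)*((-6 - 110) - 140))*442 = (-355 - 64*(-116 - 140))*442 = (-355 - 64*(-256))*442 = (-355 + 16384)*442 = 16029*442 = 7084818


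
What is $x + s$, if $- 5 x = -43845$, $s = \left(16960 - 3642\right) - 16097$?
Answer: $5990$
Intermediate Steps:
$s = -2779$ ($s = 13318 - 16097 = -2779$)
$x = 8769$ ($x = \left(- \frac{1}{5}\right) \left(-43845\right) = 8769$)
$x + s = 8769 - 2779 = 5990$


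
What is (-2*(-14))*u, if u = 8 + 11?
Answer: 532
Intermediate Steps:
u = 19
(-2*(-14))*u = -2*(-14)*19 = 28*19 = 532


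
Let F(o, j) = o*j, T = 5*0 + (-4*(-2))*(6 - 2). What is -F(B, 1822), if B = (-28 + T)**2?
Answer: -29152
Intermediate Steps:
T = 32 (T = 0 + 8*4 = 0 + 32 = 32)
B = 16 (B = (-28 + 32)**2 = 4**2 = 16)
F(o, j) = j*o
-F(B, 1822) = -1822*16 = -1*29152 = -29152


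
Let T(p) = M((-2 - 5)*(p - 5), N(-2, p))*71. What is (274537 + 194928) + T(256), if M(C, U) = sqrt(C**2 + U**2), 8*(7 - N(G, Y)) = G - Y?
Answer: 469465 + 71*sqrt(49417433)/4 ≈ 5.9424e+5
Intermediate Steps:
N(G, Y) = 7 - G/8 + Y/8 (N(G, Y) = 7 - (G - Y)/8 = 7 + (-G/8 + Y/8) = 7 - G/8 + Y/8)
T(p) = 71*sqrt((35 - 7*p)**2 + (29/4 + p/8)**2) (T(p) = sqrt(((-2 - 5)*(p - 5))**2 + (7 - 1/8*(-2) + p/8)**2)*71 = sqrt((-7*(-5 + p))**2 + (7 + 1/4 + p/8)**2)*71 = sqrt((35 - 7*p)**2 + (29/4 + p/8)**2)*71 = 71*sqrt((35 - 7*p)**2 + (29/4 + p/8)**2))
(274537 + 194928) + T(256) = (274537 + 194928) + 71*sqrt(81764 - 31244*256 + 3137*256**2)/8 = 469465 + 71*sqrt(81764 - 7998464 + 3137*65536)/8 = 469465 + 71*sqrt(81764 - 7998464 + 205586432)/8 = 469465 + 71*sqrt(197669732)/8 = 469465 + 71*(2*sqrt(49417433))/8 = 469465 + 71*sqrt(49417433)/4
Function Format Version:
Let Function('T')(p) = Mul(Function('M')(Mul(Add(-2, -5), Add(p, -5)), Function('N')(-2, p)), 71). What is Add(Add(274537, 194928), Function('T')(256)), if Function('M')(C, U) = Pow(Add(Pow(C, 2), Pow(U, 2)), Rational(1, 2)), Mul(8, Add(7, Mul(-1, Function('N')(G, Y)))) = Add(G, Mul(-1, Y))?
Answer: Add(469465, Mul(Rational(71, 4), Pow(49417433, Rational(1, 2)))) ≈ 5.9424e+5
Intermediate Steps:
Function('N')(G, Y) = Add(7, Mul(Rational(-1, 8), G), Mul(Rational(1, 8), Y)) (Function('N')(G, Y) = Add(7, Mul(Rational(-1, 8), Add(G, Mul(-1, Y)))) = Add(7, Add(Mul(Rational(-1, 8), G), Mul(Rational(1, 8), Y))) = Add(7, Mul(Rational(-1, 8), G), Mul(Rational(1, 8), Y)))
Function('T')(p) = Mul(71, Pow(Add(Pow(Add(35, Mul(-7, p)), 2), Pow(Add(Rational(29, 4), Mul(Rational(1, 8), p)), 2)), Rational(1, 2))) (Function('T')(p) = Mul(Pow(Add(Pow(Mul(Add(-2, -5), Add(p, -5)), 2), Pow(Add(7, Mul(Rational(-1, 8), -2), Mul(Rational(1, 8), p)), 2)), Rational(1, 2)), 71) = Mul(Pow(Add(Pow(Mul(-7, Add(-5, p)), 2), Pow(Add(7, Rational(1, 4), Mul(Rational(1, 8), p)), 2)), Rational(1, 2)), 71) = Mul(Pow(Add(Pow(Add(35, Mul(-7, p)), 2), Pow(Add(Rational(29, 4), Mul(Rational(1, 8), p)), 2)), Rational(1, 2)), 71) = Mul(71, Pow(Add(Pow(Add(35, Mul(-7, p)), 2), Pow(Add(Rational(29, 4), Mul(Rational(1, 8), p)), 2)), Rational(1, 2))))
Add(Add(274537, 194928), Function('T')(256)) = Add(Add(274537, 194928), Mul(Rational(71, 8), Pow(Add(81764, Mul(-31244, 256), Mul(3137, Pow(256, 2))), Rational(1, 2)))) = Add(469465, Mul(Rational(71, 8), Pow(Add(81764, -7998464, Mul(3137, 65536)), Rational(1, 2)))) = Add(469465, Mul(Rational(71, 8), Pow(Add(81764, -7998464, 205586432), Rational(1, 2)))) = Add(469465, Mul(Rational(71, 8), Pow(197669732, Rational(1, 2)))) = Add(469465, Mul(Rational(71, 8), Mul(2, Pow(49417433, Rational(1, 2))))) = Add(469465, Mul(Rational(71, 4), Pow(49417433, Rational(1, 2))))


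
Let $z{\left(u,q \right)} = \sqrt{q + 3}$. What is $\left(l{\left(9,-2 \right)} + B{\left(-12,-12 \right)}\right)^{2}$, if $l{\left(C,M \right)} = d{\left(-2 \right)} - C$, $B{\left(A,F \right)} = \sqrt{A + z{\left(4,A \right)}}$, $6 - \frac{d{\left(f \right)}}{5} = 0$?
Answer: $\left(21 + \sqrt{3} \sqrt{-4 + i}\right)^{2} \approx 447.05 + 149.61 i$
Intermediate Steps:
$z{\left(u,q \right)} = \sqrt{3 + q}$
$d{\left(f \right)} = 30$ ($d{\left(f \right)} = 30 - 0 = 30 + 0 = 30$)
$B{\left(A,F \right)} = \sqrt{A + \sqrt{3 + A}}$
$l{\left(C,M \right)} = 30 - C$
$\left(l{\left(9,-2 \right)} + B{\left(-12,-12 \right)}\right)^{2} = \left(\left(30 - 9\right) + \sqrt{-12 + \sqrt{3 - 12}}\right)^{2} = \left(\left(30 - 9\right) + \sqrt{-12 + \sqrt{-9}}\right)^{2} = \left(21 + \sqrt{-12 + 3 i}\right)^{2}$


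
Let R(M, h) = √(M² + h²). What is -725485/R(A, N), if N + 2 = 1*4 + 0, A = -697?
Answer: -725485*√485813/485813 ≈ -1040.9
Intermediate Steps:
N = 2 (N = -2 + (1*4 + 0) = -2 + (4 + 0) = -2 + 4 = 2)
-725485/R(A, N) = -725485/√((-697)² + 2²) = -725485/√(485809 + 4) = -725485*√485813/485813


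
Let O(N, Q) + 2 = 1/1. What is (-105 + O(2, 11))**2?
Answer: 11236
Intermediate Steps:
O(N, Q) = -1 (O(N, Q) = -2 + 1/1 = -2 + 1 = -1)
(-105 + O(2, 11))**2 = (-105 - 1)**2 = (-106)**2 = 11236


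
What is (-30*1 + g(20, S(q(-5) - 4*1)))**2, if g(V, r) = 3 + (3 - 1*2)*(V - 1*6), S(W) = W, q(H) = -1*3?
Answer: 169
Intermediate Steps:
q(H) = -3
g(V, r) = -3 + V (g(V, r) = 3 + (3 - 2)*(V - 6) = 3 + 1*(-6 + V) = 3 + (-6 + V) = -3 + V)
(-30*1 + g(20, S(q(-5) - 4*1)))**2 = (-30*1 + (-3 + 20))**2 = (-30 + 17)**2 = (-13)**2 = 169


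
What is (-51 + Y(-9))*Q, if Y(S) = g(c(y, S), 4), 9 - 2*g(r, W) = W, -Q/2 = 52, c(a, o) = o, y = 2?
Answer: 5044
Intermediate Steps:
Q = -104 (Q = -2*52 = -104)
g(r, W) = 9/2 - W/2
Y(S) = 5/2 (Y(S) = 9/2 - ½*4 = 9/2 - 2 = 5/2)
(-51 + Y(-9))*Q = (-51 + 5/2)*(-104) = -97/2*(-104) = 5044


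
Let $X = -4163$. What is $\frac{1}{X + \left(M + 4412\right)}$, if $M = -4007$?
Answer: $- \frac{1}{3758} \approx -0.0002661$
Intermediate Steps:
$\frac{1}{X + \left(M + 4412\right)} = \frac{1}{-4163 + \left(-4007 + 4412\right)} = \frac{1}{-4163 + 405} = \frac{1}{-3758} = - \frac{1}{3758}$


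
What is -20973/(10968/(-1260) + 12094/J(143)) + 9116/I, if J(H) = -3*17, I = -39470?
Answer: 245605056217/2886756860 ≈ 85.080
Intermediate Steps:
J(H) = -51
-20973/(10968/(-1260) + 12094/J(143)) + 9116/I = -20973/(10968/(-1260) + 12094/(-51)) + 9116/(-39470) = -20973/(10968*(-1/1260) + 12094*(-1/51)) + 9116*(-1/39470) = -20973/(-914/105 - 12094/51) - 4558/19735 = -20973/(-146276/595) - 4558/19735 = -20973*(-595/146276) - 4558/19735 = 12478935/146276 - 4558/19735 = 245605056217/2886756860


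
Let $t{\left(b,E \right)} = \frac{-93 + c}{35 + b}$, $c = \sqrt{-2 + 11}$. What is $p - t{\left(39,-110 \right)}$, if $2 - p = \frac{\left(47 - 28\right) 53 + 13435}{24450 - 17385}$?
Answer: $\frac{102127}{87135} \approx 1.1721$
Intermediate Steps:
$c = 3$ ($c = \sqrt{9} = 3$)
$t{\left(b,E \right)} = - \frac{90}{35 + b}$ ($t{\left(b,E \right)} = \frac{-93 + 3}{35 + b} = - \frac{90}{35 + b}$)
$p = - \frac{104}{2355}$ ($p = 2 - \frac{\left(47 - 28\right) 53 + 13435}{24450 - 17385} = 2 - \frac{19 \cdot 53 + 13435}{7065} = 2 - \left(1007 + 13435\right) \frac{1}{7065} = 2 - 14442 \cdot \frac{1}{7065} = 2 - \frac{4814}{2355} = - \frac{104}{2355} \approx -0.044161$)
$p - t{\left(39,-110 \right)} = - \frac{104}{2355} - - \frac{90}{35 + 39} = - \frac{104}{2355} - - \frac{90}{74} = - \frac{104}{2355} - \left(-90\right) \frac{1}{74} = - \frac{104}{2355} - - \frac{45}{37} = - \frac{104}{2355} + \frac{45}{37} = \frac{102127}{87135}$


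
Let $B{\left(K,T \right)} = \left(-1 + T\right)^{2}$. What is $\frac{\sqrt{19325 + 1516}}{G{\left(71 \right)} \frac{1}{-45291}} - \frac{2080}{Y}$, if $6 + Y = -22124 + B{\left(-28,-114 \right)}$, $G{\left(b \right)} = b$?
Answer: $\frac{32}{137} - \frac{45291 \sqrt{20841}}{71} \approx -92090.0$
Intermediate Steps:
$Y = -8905$ ($Y = -6 - \left(22124 - \left(-1 - 114\right)^{2}\right) = -6 - \left(22124 - \left(-115\right)^{2}\right) = -6 + \left(-22124 + 13225\right) = -6 - 8899 = -8905$)
$\frac{\sqrt{19325 + 1516}}{G{\left(71 \right)} \frac{1}{-45291}} - \frac{2080}{Y} = \frac{\sqrt{19325 + 1516}}{71 \frac{1}{-45291}} - \frac{2080}{-8905} = \frac{\sqrt{20841}}{71 \left(- \frac{1}{45291}\right)} - - \frac{32}{137} = \frac{\sqrt{20841}}{- \frac{71}{45291}} + \frac{32}{137} = \sqrt{20841} \left(- \frac{45291}{71}\right) + \frac{32}{137} = - \frac{45291 \sqrt{20841}}{71} + \frac{32}{137} = \frac{32}{137} - \frac{45291 \sqrt{20841}}{71}$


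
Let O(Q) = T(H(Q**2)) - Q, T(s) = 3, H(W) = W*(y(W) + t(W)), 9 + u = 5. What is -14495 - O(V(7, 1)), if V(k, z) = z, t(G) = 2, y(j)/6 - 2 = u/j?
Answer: -14497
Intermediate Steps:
u = -4 (u = -9 + 5 = -4)
y(j) = 12 - 24/j (y(j) = 12 + 6*(-4/j) = 12 - 24/j)
H(W) = W*(14 - 24/W) (H(W) = W*((12 - 24/W) + 2) = W*(14 - 24/W))
O(Q) = 3 - Q
-14495 - O(V(7, 1)) = -14495 - (3 - 1*1) = -14495 - (3 - 1) = -14495 - 1*2 = -14495 - 2 = -14497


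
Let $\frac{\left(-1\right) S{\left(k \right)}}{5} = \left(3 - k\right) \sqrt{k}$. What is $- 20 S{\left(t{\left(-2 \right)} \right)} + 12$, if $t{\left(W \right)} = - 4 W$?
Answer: $12 - 1000 \sqrt{2} \approx -1402.2$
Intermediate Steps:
$S{\left(k \right)} = - 5 \sqrt{k} \left(3 - k\right)$ ($S{\left(k \right)} = - 5 \left(3 - k\right) \sqrt{k} = - 5 \sqrt{k} \left(3 - k\right)$)
$- 20 S{\left(t{\left(-2 \right)} \right)} + 12 = - 20 \cdot 5 \sqrt{\left(-4\right) \left(-2\right)} \left(-3 - -8\right) + 12 = - 20 \cdot 5 \sqrt{8} \left(-3 + 8\right) + 12 = - 20 \cdot 5 \cdot 2 \sqrt{2} \cdot 5 + 12 = - 20 \cdot 50 \sqrt{2} + 12 = - 1000 \sqrt{2} + 12 = 12 - 1000 \sqrt{2}$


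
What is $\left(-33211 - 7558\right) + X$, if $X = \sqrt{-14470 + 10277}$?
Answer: $-40769 + i \sqrt{4193} \approx -40769.0 + 64.753 i$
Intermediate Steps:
$X = i \sqrt{4193}$ ($X = \sqrt{-4193} = i \sqrt{4193} \approx 64.753 i$)
$\left(-33211 - 7558\right) + X = \left(-33211 - 7558\right) + i \sqrt{4193} = -40769 + i \sqrt{4193}$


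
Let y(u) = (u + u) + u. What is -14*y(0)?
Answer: 0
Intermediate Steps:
y(u) = 3*u (y(u) = 2*u + u = 3*u)
-14*y(0) = -42*0 = -14*0 = 0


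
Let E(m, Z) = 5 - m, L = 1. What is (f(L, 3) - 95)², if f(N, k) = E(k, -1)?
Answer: 8649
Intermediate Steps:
f(N, k) = 5 - k
(f(L, 3) - 95)² = ((5 - 1*3) - 95)² = ((5 - 3) - 95)² = (2 - 95)² = (-93)² = 8649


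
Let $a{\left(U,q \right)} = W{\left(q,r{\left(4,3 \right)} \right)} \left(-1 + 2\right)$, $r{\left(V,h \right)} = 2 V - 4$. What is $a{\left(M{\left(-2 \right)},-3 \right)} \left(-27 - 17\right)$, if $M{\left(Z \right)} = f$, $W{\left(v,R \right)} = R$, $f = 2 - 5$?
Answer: $-176$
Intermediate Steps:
$r{\left(V,h \right)} = -4 + 2 V$
$f = -3$ ($f = 2 - 5 = -3$)
$M{\left(Z \right)} = -3$
$a{\left(U,q \right)} = 4$ ($a{\left(U,q \right)} = \left(-4 + 2 \cdot 4\right) \left(-1 + 2\right) = \left(-4 + 8\right) 1 = 4 \cdot 1 = 4$)
$a{\left(M{\left(-2 \right)},-3 \right)} \left(-27 - 17\right) = 4 \left(-27 - 17\right) = 4 \left(-44\right) = -176$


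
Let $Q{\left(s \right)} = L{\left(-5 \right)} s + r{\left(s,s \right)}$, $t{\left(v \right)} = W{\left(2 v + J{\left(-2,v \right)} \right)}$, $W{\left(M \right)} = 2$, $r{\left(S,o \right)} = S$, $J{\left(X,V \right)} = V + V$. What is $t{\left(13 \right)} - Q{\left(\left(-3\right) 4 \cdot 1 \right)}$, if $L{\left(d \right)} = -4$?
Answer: $-34$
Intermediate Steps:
$J{\left(X,V \right)} = 2 V$
$t{\left(v \right)} = 2$
$Q{\left(s \right)} = - 3 s$ ($Q{\left(s \right)} = - 4 s + s = - 3 s$)
$t{\left(13 \right)} - Q{\left(\left(-3\right) 4 \cdot 1 \right)} = 2 - - 3 \left(-3\right) 4 \cdot 1 = 2 - - 3 \left(\left(-12\right) 1\right) = 2 - \left(-3\right) \left(-12\right) = 2 - 36 = -34$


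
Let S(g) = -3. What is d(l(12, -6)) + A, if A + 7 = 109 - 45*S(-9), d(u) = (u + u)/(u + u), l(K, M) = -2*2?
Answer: 238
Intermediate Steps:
l(K, M) = -4
d(u) = 1 (d(u) = (2*u)/((2*u)) = (2*u)*(1/(2*u)) = 1)
A = 237 (A = -7 + (109 - 45*(-3)) = -7 + (109 + 135) = -7 + 244 = 237)
d(l(12, -6)) + A = 1 + 237 = 238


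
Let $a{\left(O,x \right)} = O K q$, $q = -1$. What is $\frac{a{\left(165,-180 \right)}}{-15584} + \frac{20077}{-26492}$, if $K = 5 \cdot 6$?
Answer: $- \frac{22718071}{51606416} \approx -0.44022$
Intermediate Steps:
$K = 30$
$a{\left(O,x \right)} = - 30 O$ ($a{\left(O,x \right)} = O 30 \left(-1\right) = 30 O \left(-1\right) = - 30 O$)
$\frac{a{\left(165,-180 \right)}}{-15584} + \frac{20077}{-26492} = \frac{\left(-30\right) 165}{-15584} + \frac{20077}{-26492} = \left(-4950\right) \left(- \frac{1}{15584}\right) + 20077 \left(- \frac{1}{26492}\right) = \frac{2475}{7792} - \frac{20077}{26492} = - \frac{22718071}{51606416}$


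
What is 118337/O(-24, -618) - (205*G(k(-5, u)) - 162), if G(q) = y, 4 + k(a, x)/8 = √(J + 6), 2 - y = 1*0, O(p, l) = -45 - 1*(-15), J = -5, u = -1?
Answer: -125777/30 ≈ -4192.6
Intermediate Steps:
O(p, l) = -30 (O(p, l) = -45 + 15 = -30)
y = 2 (y = 2 - 0 = 2 - 1*0 = 2 + 0 = 2)
k(a, x) = -24 (k(a, x) = -32 + 8*√(-5 + 6) = -32 + 8*√1 = -32 + 8*1 = -32 + 8 = -24)
G(q) = 2
118337/O(-24, -618) - (205*G(k(-5, u)) - 162) = 118337/(-30) - (205*2 - 162) = 118337*(-1/30) - (410 - 162) = -118337/30 - 1*248 = -118337/30 - 248 = -125777/30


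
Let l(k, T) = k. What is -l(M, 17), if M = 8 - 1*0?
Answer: -8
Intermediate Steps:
M = 8 (M = 8 + 0 = 8)
-l(M, 17) = -1*8 = -8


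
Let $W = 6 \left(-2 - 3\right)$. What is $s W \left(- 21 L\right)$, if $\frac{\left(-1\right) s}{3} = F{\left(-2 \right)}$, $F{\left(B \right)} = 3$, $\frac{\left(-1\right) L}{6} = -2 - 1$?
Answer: $-102060$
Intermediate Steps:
$L = 18$ ($L = - 6 \left(-2 - 1\right) = \left(-6\right) \left(-3\right) = 18$)
$W = -30$ ($W = 6 \left(-5\right) = -30$)
$s = -9$ ($s = \left(-3\right) 3 = -9$)
$s W \left(- 21 L\right) = \left(-9\right) \left(-30\right) \left(\left(-21\right) 18\right) = 270 \left(-378\right) = -102060$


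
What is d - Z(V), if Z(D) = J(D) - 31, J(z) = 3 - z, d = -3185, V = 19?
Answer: -3138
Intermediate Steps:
Z(D) = -28 - D (Z(D) = (3 - D) - 31 = -28 - D)
d - Z(V) = -3185 - (-28 - 1*19) = -3185 - (-28 - 19) = -3185 - 1*(-47) = -3185 + 47 = -3138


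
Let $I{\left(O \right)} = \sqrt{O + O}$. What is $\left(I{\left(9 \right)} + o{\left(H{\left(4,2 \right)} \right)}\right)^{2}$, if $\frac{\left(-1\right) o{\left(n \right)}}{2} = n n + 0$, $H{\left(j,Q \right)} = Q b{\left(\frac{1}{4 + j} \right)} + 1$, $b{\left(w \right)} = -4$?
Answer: $9622 - 588 \sqrt{2} \approx 8790.4$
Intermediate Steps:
$I{\left(O \right)} = \sqrt{2} \sqrt{O}$ ($I{\left(O \right)} = \sqrt{2 O} = \sqrt{2} \sqrt{O}$)
$H{\left(j,Q \right)} = 1 - 4 Q$ ($H{\left(j,Q \right)} = Q \left(-4\right) + 1 = - 4 Q + 1 = 1 - 4 Q$)
$o{\left(n \right)} = - 2 n^{2}$ ($o{\left(n \right)} = - 2 \left(n n + 0\right) = - 2 \left(n^{2} + 0\right) = - 2 n^{2}$)
$\left(I{\left(9 \right)} + o{\left(H{\left(4,2 \right)} \right)}\right)^{2} = \left(\sqrt{2} \sqrt{9} - 2 \left(1 - 8\right)^{2}\right)^{2} = \left(\sqrt{2} \cdot 3 - 2 \left(1 - 8\right)^{2}\right)^{2} = \left(3 \sqrt{2} - 2 \left(-7\right)^{2}\right)^{2} = \left(3 \sqrt{2} - 98\right)^{2} = \left(-98 + 3 \sqrt{2}\right)^{2}$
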